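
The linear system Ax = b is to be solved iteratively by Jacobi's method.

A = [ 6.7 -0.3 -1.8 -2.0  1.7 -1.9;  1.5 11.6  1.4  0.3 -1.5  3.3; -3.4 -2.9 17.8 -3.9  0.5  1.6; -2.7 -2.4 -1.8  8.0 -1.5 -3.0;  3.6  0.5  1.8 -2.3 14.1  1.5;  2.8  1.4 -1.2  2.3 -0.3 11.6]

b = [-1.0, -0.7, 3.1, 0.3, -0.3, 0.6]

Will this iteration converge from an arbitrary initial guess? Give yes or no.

Split A = D + L + U, D = diag(6.7, 11.6, 17.8, 8, 14.1, 11.6).
Jacobi T = -D⁻¹(L+U): T[2,3] = -(-3.9)/(17.8) = +0.2191; T[2,2] = 0.
  T[0,:] = [+0.0000  +0.0448  +0.2687  +0.2985  -0.2537  +0.2836]
  T[1,:] = [-0.1293  +0.0000  -0.1207  -0.0259  +0.1293  -0.2845]
  T[2,:] = [+0.1910  +0.1629  +0.0000  +0.2191  -0.0281  -0.0899]
  T[3,:] = [+0.3375  +0.3000  +0.2250  +0.0000  +0.1875  +0.3750]
  T[4,:] = [-0.2553  -0.0355  -0.1277  +0.1631  +0.0000  -0.1064]
  T[5,:] = [-0.2414  -0.1207  +0.1034  -0.1983  +0.0259  +0.0000]
|λ(T)| sorted: 0.5041, 0.3123, 0.3123, 0.2681, 0.2681, 0.0151.
ρ(T) = max|λ| = 0.5041; 0.5041 < 1 ⇒ converges.

yes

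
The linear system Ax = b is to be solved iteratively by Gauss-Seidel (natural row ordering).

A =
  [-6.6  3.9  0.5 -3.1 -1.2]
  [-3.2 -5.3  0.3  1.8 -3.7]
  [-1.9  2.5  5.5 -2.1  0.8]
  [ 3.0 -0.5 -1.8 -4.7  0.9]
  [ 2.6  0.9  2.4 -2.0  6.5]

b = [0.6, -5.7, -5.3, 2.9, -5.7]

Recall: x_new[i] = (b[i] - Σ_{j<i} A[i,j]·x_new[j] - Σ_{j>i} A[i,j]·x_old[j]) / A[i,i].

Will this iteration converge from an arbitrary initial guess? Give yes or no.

Split A = D + L + U, D = diag(-6.6, -5.3, 5.5, -4.7, 6.5).
GS T = -(D+L)⁻¹U: row 0 first, T[0,4] = -(-1.2)/(-6.6) = -0.1818; later rows by forward substitution.
  T[0,:] = [+0.0000, +0.5909, +0.0758, -0.4697, -0.1818]
  T[1,:] = [+0.0000, -0.3568, +0.0109, +0.6232, -0.5883]
  T[2,:] = [+0.0000, +0.3663, +0.0212, -0.0637, +0.0592]
  T[3,:] = [+0.0000, +0.2748, +0.0391, -0.3417, +0.1154]
  T[4,:] = [+0.0000, -0.2376, -0.0276, +0.0200, +0.1678]
moduli |λ_i(T)| = 0.8473, 0.4125, 0.1020, 0.0274, 0.0000.
ρ = 0.8473; 0.8473 < 1 ⇒ converges.

yes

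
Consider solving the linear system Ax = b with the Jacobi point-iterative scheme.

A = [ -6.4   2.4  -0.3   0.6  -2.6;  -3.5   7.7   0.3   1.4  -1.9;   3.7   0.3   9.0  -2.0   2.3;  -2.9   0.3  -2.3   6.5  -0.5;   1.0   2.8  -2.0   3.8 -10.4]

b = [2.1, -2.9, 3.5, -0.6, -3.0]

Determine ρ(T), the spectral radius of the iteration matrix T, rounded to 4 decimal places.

0.8546

Write A = D+L+U with D = diag(-6.4, 7.7, 9, 6.5, -10.4).
T_J = -D⁻¹(L+U): T[3,2] = -(-2.3)/(6.5) = +0.3538; T[3,3] = 0.
  T[0,:] = [+0.0000  +0.3750  -0.0469  +0.0938  -0.4062]
  T[1,:] = [+0.4545  +0.0000  -0.0390  -0.1818  +0.2468]
  T[2,:] = [-0.4111  -0.0333  +0.0000  +0.2222  -0.2556]
  T[3,:] = [+0.4462  -0.0462  +0.3538  +0.0000  +0.0769]
  T[4,:] = [+0.0962  +0.2692  -0.1923  +0.3654  +0.0000]
|roots of det(T-λI)|: 0.8546, 0.4206, 0.3913, 0.3913, 0.0604.
ρ(T) = max|λ| = 0.8546; 0.8546 < 1, so it converges for any x₀.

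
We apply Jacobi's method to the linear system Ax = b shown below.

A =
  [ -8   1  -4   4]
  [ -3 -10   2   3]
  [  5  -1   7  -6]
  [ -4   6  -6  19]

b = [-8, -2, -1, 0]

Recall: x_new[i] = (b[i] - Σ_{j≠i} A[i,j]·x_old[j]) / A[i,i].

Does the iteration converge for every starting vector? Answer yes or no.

yes

Diagonal D = diag(-8, -10, 7, 19); L, U strict lower/upper.
Jacobi: T = -D⁻¹(L+U), T[0,2] = -(-4)/(-8) = -0.5000; T[0,0] = 0.
  T[0,:] = [+0.0000  +0.1250  -0.5000  +0.5000]
  T[1,:] = [-0.3000  +0.0000  +0.2000  +0.3000]
  T[2,:] = [-0.7143  +0.1429  +0.0000  +0.8571]
  T[3,:] = [+0.2105  -0.3158  +0.3158  +0.0000]
|roots of det(T-λI)|: 0.9166, 0.5761, 0.2902, 0.0503.
ρ = 0.9166; 0.9166 < 1: convergent.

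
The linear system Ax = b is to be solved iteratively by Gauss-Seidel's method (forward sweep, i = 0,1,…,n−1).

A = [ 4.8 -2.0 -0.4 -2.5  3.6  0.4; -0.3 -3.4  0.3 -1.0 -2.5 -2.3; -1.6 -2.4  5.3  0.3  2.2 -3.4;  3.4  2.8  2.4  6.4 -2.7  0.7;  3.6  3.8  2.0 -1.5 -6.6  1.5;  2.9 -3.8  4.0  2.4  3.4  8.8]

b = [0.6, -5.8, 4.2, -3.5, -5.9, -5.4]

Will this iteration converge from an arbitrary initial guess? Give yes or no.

no

A = D + L + U where D = diag(4.8, -3.4, 5.3, 6.4, -6.6, 8.8).
GS T = -(D+L)⁻¹U: row 0 first, T[0,5] = -(0.4)/(4.8) = -0.0833; later rows by forward substitution.
  T[0,:] = [+0.0000, +0.4167, +0.0833, +0.5208, -0.7500, -0.0833]
  T[1,:] = [+0.0000, -0.0368, +0.0809, -0.3401, -0.6691, -0.6691]
  T[2,:] = [+0.0000, +0.1091, +0.0618, -0.0534, -0.9445, +0.3134]
  T[3,:] = [+0.0000, -0.2462, -0.1028, -0.1079, +1.4672, +0.1101]
  T[4,:] = [+0.0000, +0.2951, +0.1341, +0.0966, -1.4140, -0.1335]
  T[5,:] = [+0.0000, -0.2497, -0.0444, -0.3021, +0.5337, -0.3824]
eigenvalue magnitudes: 1.3660, 0.5045, 0.1220, 0.1220, 0.0064, 0.0000.
spectral radius ρ = 1.3660; 1.3660 > 1: divergent.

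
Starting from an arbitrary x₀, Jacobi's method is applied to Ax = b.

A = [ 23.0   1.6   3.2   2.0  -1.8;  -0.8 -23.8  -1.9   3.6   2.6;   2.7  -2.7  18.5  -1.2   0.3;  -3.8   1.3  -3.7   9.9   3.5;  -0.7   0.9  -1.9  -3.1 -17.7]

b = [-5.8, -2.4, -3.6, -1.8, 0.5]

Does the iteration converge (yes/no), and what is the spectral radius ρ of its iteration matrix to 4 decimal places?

yes, ρ = 0.2513

Let D = diag(23, -23.8, 18.5, 9.9, -17.7); L, U the strict triangles.
T_J = -D⁻¹(L+U): T[4,1] = -(0.9)/(-17.7) = +0.0508; T[4,4] = 0.
  T[0,:] = [+0.0000, -0.0696, -0.1391, -0.0870, +0.0783]
  T[1,:] = [-0.0336, +0.0000, -0.0798, +0.1513, +0.1092]
  T[2,:] = [-0.1459, +0.1459, +0.0000, +0.0649, -0.0162]
  T[3,:] = [+0.3838, -0.1313, +0.3737, +0.0000, -0.3535]
  T[4,:] = [-0.0395, +0.0508, -0.1073, -0.1751, +0.0000]
|λ(T)| sorted: 0.2513, 0.1954, 0.0984, 0.0911, 0.0911.
spectral radius ρ = 0.2513; 0.2513 < 1, so it converges for any x₀.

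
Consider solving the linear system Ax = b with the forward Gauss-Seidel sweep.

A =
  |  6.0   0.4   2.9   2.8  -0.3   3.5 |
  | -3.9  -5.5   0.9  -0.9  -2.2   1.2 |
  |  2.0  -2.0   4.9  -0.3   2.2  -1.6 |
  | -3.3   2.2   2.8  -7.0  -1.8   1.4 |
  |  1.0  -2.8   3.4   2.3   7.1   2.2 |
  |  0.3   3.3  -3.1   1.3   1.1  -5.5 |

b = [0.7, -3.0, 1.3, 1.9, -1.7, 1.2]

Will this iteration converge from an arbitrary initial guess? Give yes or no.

Let D = diag(6, -5.5, 4.9, -7, 7.1, -5.5); L, U the strict triangles.
Gauss-Seidel: T = -(D+L)⁻¹U, row 0 first, T[0,3] = -(2.8)/(6) = -0.4667; later rows by forward substitution.
  T[0,:] = [+0.0000  -0.0667  -0.4833  -0.4667  +0.0500  -0.5833]
  T[1,:] = [+0.0000  +0.0473  +0.5064  +0.1673  -0.4355  +0.6318]
  T[2,:] = [+0.0000  +0.0465  +0.4040  +0.3200  -0.6471  +0.8225]
  T[3,:] = [+0.0000  +0.0649  +0.5486  +0.4006  -0.6764  +1.0026]
  T[4,:] = [+0.0000  -0.0153  -0.1034  -0.1513  +0.3502  -0.6972]
  T[5,:] = [+0.0000  +0.0108  +0.1588  -0.0410  +0.0164  -0.0188]
|roots of det(T-λI)|: 1.1955, 0.1721, 0.1721, 0.0948, 0.0009, 0.0000.
ρ(T) = max|λ| = 1.1955; 1.1955 > 1: divergent.

no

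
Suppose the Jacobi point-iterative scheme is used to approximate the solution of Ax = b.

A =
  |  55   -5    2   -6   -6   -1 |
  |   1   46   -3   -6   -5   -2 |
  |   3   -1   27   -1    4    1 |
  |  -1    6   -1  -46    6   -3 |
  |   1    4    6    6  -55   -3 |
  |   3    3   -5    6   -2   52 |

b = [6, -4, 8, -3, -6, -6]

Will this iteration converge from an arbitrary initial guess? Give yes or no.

yes

A = D + L + U where D = diag(55, 46, 27, -46, -55, 52).
Jacobi: T = -D⁻¹(L+U), T[0,2] = -(2)/(55) = -0.0364; T[0,0] = 0.
  T[0,:] = [+0.0000, +0.0909, -0.0364, +0.1091, +0.1091, +0.0182]
  T[1,:] = [-0.0217, +0.0000, +0.0652, +0.1304, +0.1087, +0.0435]
  T[2,:] = [-0.1111, +0.0370, +0.0000, +0.0370, -0.1481, -0.0370]
  T[3,:] = [-0.0217, +0.1304, -0.0217, +0.0000, +0.1304, -0.0652]
  T[4,:] = [+0.0182, +0.0727, +0.1091, +0.1091, +0.0000, -0.0545]
  T[5,:] = [-0.0577, -0.0577, +0.0962, -0.1154, +0.0385, +0.0000]
|roots of det(T-λI)|: 0.2146, 0.1487, 0.1264, 0.1264, 0.0739, 0.0739.
ρ = 0.2146; 0.2146 < 1 ⇒ converges.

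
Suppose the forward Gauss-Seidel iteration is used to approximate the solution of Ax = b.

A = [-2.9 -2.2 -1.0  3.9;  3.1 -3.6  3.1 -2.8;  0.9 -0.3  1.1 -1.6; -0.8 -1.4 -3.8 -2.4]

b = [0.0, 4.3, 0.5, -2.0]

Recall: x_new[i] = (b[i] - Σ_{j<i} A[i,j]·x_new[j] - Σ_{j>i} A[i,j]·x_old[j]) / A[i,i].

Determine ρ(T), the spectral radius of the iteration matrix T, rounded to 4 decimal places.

1.2372

Write A = D+L+U with D = diag(-2.9, -3.6, 1.1, -2.4).
GS T = -(D+L)⁻¹U: row 0 first, T[0,3] = -(3.9)/(-2.9) = +1.3448; later rows by forward substitution.
  T[0,:] = [+0.0000, -0.7586, -0.3448, +1.3448]
  T[1,:] = [+0.0000, -0.6533, +0.5642, +0.3803]
  T[2,:] = [+0.0000, +0.4425, +0.4360, +0.4579]
  T[3,:] = [+0.0000, -0.0667, -0.9045, -1.3952]
moduli |λ_i(T)| = 1.2372, 0.7272, 0.3520, 0.0000.
ρ = 1.2372; 1.2372 > 1: divergent.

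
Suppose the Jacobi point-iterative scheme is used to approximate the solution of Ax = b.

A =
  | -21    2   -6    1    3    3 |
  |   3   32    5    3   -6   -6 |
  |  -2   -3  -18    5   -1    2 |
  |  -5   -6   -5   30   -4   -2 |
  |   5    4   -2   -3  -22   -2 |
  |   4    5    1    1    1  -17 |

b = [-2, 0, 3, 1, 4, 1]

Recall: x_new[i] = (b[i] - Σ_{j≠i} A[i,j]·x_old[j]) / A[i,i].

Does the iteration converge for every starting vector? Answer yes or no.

Diagonal D = diag(-21, 32, -18, 30, -22, -17); L, U strict lower/upper.
T_J = -D⁻¹(L+U): T[4,1] = -(4)/(-22) = +0.1818; T[4,4] = 0.
  T[0,:] = [+0.0000, +0.0952, -0.2857, +0.0476, +0.1429, +0.1429]
  T[1,:] = [-0.0938, +0.0000, -0.1562, -0.0938, +0.1875, +0.1875]
  T[2,:] = [-0.1111, -0.1667, +0.0000, +0.2778, -0.0556, +0.1111]
  T[3,:] = [+0.1667, +0.2000, +0.1667, +0.0000, +0.1333, +0.0667]
  T[4,:] = [+0.2273, +0.1818, -0.0909, -0.1364, +0.0000, -0.0909]
  T[5,:] = [+0.2353, +0.2941, +0.0588, +0.0588, +0.0588, +0.0000]
eigenvalue magnitudes: 0.5171, 0.3936, 0.3936, 0.1050, 0.1050, 0.0226.
ρ = 0.5171; 0.5171 < 1: convergent.

yes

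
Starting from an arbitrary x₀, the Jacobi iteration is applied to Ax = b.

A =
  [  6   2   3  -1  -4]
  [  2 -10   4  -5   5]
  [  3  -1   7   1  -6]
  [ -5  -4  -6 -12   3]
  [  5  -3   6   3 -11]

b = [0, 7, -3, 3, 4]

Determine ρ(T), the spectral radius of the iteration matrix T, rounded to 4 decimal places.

Write A = D+L+U with D = diag(6, -10, 7, -12, -11).
Jacobi: T = -D⁻¹(L+U), T[3,1] = -(-4)/(-12) = -0.3333; T[3,3] = 0.
  T[0,:] = [+0.0000, -0.3333, -0.5000, +0.1667, +0.6667]
  T[1,:] = [+0.2000, +0.0000, +0.4000, -0.5000, +0.5000]
  T[2,:] = [-0.4286, +0.1429, +0.0000, -0.1429, +0.8571]
  T[3,:] = [-0.4167, -0.3333, -0.5000, +0.0000, +0.2500]
  T[4,:] = [+0.4545, -0.2727, +0.5455, +0.2727, +0.0000]
moduli |λ_i(T)| = 1.2304, 0.7269, 0.7269, 0.4434, 0.3772.
ρ(T) = max|λ| = 1.2304; 1.2304 > 1, so it fails to converge.

1.2304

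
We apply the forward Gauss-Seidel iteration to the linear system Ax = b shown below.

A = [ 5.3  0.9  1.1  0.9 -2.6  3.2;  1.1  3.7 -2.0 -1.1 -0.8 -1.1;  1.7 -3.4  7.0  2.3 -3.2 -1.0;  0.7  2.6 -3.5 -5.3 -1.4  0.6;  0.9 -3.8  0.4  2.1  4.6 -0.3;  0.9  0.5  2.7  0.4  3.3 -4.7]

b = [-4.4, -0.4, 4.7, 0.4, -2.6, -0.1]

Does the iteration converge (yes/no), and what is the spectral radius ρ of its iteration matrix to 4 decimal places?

Split A = D + L + U, D = diag(5.3, 3.7, 7, -5.3, 4.6, -4.7).
GS T = -(D+L)⁻¹U: row 0 first, T[0,4] = -(-2.6)/(5.3) = +0.4906; later rows by forward substitution.
  T[0,:] = [+0.0000  -0.1698  -0.2075  -0.1698  +0.4906  -0.6038]
  T[1,:] = [+0.0000  +0.0505  +0.6022  +0.3478  +0.0704  +0.4768]
  T[2,:] = [+0.0000  +0.0658  +0.3429  -0.1184  +0.3722  +0.5211]
  T[3,:] = [+0.0000  -0.0411  +0.0416  +0.2264  -0.4106  -0.0767]
  T[4,:] = [+0.0000  +0.0880  +0.4893  +0.2275  +0.1172  +0.5669]
  T[5,:] = [+0.0000  +0.0689  +0.5684  +0.1154  +0.3626  +0.6260]
eigenvalue magnitudes: 1.3919, 0.2158, 0.2158, 0.1044, 0.0147, 0.0000.
ρ = 1.3919; 1.3919 > 1, so it fails to converge.

no, ρ = 1.3919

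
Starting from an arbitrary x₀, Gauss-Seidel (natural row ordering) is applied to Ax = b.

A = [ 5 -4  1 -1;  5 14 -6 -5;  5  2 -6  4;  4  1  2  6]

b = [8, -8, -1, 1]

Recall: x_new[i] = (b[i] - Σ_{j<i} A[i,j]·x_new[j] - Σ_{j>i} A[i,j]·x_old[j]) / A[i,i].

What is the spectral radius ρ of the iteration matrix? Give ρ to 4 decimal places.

Let D = diag(5, 14, -6, 6); L, U the strict triangles.
T_GS = -(D+L)⁻¹U: row 0 first, T[0,3] = -(-1)/(5) = +0.2000; later rows by forward substitution.
  T[0,:] = [+0.0000 +0.8000 -0.2000 +0.2000]
  T[1,:] = [+0.0000 -0.2857 +0.5000 +0.2857]
  T[2,:] = [+0.0000 +0.5714 +0.0000 +0.9286]
  T[3,:] = [+0.0000 -0.6762 +0.0500 -0.4905]
moduli |λ_i(T)| = 0.9454, 0.4015, 0.4015, 0.0000.
spectral radius ρ = 0.9454; 0.9454 < 1, so it converges for any x₀.

0.9454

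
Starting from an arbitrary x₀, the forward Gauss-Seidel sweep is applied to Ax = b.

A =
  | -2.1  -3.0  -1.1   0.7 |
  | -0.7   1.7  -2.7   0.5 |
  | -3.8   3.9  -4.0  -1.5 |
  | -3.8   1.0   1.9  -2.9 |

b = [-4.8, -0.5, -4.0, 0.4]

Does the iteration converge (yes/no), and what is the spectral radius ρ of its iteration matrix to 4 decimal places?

Let D = diag(-2.1, 1.7, -4, -2.9); L, U the strict triangles.
GS T = -(D+L)⁻¹U: row 0 first, T[0,2] = -(-1.1)/(-2.1) = -0.5238; later rows by forward substitution.
  T[0,:] = [+0.0000, -1.4286, -0.5238, +0.3333]
  T[1,:] = [+0.0000, -0.5882, +1.3725, -0.1569]
  T[2,:] = [+0.0000, +0.7836, +1.8359, -0.8446]
  T[3,:] = [+0.0000, +2.1825, +2.3625, -1.0442]
eigenvalue magnitudes: 1.3069, 0.9236, 0.9236, 0.0000.
ρ = 1.3069; 1.3069 > 1: divergent.

no, ρ = 1.3069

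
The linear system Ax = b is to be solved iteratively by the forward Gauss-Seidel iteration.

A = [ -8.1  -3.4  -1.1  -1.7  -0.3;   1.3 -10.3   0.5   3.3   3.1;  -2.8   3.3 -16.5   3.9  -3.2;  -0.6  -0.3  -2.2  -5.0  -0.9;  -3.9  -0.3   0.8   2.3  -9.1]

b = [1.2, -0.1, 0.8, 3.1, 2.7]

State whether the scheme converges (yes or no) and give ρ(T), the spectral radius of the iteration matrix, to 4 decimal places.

A = D + L + U where D = diag(-8.1, -10.3, -16.5, -5, -9.1).
GS T = -(D+L)⁻¹U: row 0 first, T[0,3] = -(-1.7)/(-8.1) = -0.2099; later rows by forward substitution.
  T[0,:] = [+0.0000  -0.4198  -0.1358  -0.2099  -0.0370]
  T[1,:] = [+0.0000  -0.0530  +0.0314  +0.2939  +0.2963]
  T[2,:] = [+0.0000  +0.0606  +0.0293  +0.3308  -0.1284]
  T[3,:] = [+0.0000  +0.0269  +0.0015  -0.1380  -0.1368]
  T[4,:] = [+0.0000  +0.1938  +0.0601  +0.0745  -0.0398]
|eigenvalues of T|: 0.3473, 0.1407, 0.1407, 0.0540, 0.0000.
spectral radius ρ = 0.3473; 0.3473 < 1: convergent.

yes, ρ = 0.3473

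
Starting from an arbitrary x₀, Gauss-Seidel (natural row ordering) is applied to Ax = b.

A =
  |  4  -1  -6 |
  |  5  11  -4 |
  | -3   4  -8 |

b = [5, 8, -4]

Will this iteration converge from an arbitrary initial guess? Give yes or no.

yes

Diagonal D = diag(4, 11, -8); L, U strict lower/upper.
Gauss-Seidel: T = -(D+L)⁻¹U, row 0 first, T[0,1] = -(-1)/(4) = +0.2500; later rows by forward substitution.
  T[0,:] = [+0.0000 +0.2500 +1.5000]
  T[1,:] = [+0.0000 -0.1136 -0.3182]
  T[2,:] = [+0.0000 -0.1506 -0.7216]
|λ(T)| sorted: 0.7922, 0.0430, 0.0000.
ρ = 0.7922; 0.7922 < 1 ⇒ converges.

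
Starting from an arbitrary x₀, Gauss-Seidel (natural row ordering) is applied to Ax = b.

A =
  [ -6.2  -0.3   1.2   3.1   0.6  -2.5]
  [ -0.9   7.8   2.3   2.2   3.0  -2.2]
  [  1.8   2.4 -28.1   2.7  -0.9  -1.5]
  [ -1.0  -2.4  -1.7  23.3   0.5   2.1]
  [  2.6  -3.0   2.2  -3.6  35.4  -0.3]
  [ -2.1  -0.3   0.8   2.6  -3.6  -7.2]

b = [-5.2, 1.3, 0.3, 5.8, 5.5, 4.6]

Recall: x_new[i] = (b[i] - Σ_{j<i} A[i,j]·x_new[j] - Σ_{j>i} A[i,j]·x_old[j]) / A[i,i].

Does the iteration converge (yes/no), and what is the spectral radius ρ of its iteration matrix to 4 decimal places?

yes, ρ = 0.1629

Split A = D + L + U, D = diag(-6.2, 7.8, -28.1, 23.3, 35.4, -7.2).
T_GS = -(D+L)⁻¹U: row 0 first, T[0,2] = -(1.2)/(-6.2) = +0.1935; later rows by forward substitution.
  T[0,:] = [+0.0000  -0.0484  +0.1935  +0.5000  +0.0968  -0.4032]
  T[1,:] = [+0.0000  -0.0056  -0.2725  -0.2244  -0.3734  +0.2355]
  T[2,:] = [+0.0000  -0.0036  -0.0109  +0.1090  -0.0577  -0.0591]
  T[3,:] = [+0.0000  -0.0029  -0.0206  +0.0063  -0.0600  -0.0875]
  T[4,:] = [+0.0000  +0.0030  -0.0387  -0.0619  -0.0413  +0.0528]
  T[5,:] = [+0.0000  +0.0114  -0.0344  -0.0912  -0.0201  +0.0432]
|λ(T)| sorted: 0.1629, 0.0597, 0.0597, 0.0546, 0.0023, 0.0000.
ρ(T) = max|λ| = 0.1629; 0.1629 < 1: convergent.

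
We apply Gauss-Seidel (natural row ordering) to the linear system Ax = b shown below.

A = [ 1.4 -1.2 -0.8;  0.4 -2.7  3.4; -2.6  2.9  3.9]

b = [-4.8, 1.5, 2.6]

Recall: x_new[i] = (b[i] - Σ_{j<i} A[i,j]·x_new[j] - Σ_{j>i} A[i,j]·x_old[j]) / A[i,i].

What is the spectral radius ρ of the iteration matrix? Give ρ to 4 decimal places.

1.1288

Diagonal D = diag(1.4, -2.7, 3.9); L, U strict lower/upper.
Gauss-Seidel: T = -(D+L)⁻¹U, row 0 first, T[0,2] = -(-0.8)/(1.4) = +0.5714; later rows by forward substitution.
  T[0,:] = [+0.0000 +0.8571 +0.5714]
  T[1,:] = [+0.0000 +0.1270 +1.3439]
  T[2,:] = [+0.0000 +0.4770 -0.6184]
|eigenvalues of T|: 1.1288, 0.6375, 0.0000.
ρ(T) = max|λ| = 1.1288; 1.1288 > 1: divergent.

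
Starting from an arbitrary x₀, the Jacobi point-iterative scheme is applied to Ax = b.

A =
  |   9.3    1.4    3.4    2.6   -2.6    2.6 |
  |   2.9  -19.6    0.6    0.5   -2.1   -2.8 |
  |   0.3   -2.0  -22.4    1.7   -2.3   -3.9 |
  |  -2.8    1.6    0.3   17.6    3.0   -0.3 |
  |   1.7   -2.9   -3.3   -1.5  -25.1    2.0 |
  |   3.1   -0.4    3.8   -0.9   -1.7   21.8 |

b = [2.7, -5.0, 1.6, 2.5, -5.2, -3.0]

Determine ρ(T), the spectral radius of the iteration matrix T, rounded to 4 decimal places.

Diagonal D = diag(9.3, -19.6, -22.4, 17.6, -25.1, 21.8); L, U strict lower/upper.
T_J = -D⁻¹(L+U): T[2,4] = -(-2.3)/(-22.4) = -0.1027; T[2,2] = 0.
  T[0,:] = [+0.0000 -0.1505 -0.3656 -0.2796 +0.2796 -0.2796]
  T[1,:] = [+0.1480 +0.0000 +0.0306 +0.0255 -0.1071 -0.1429]
  T[2,:] = [+0.0134 -0.0893 +0.0000 +0.0759 -0.1027 -0.1741]
  T[3,:] = [+0.1591 -0.0909 -0.0170 +0.0000 -0.1705 +0.0170]
  T[4,:] = [+0.0677 -0.1155 -0.1315 -0.0598 +0.0000 +0.0797]
  T[5,:] = [-0.1422 +0.0183 -0.1743 +0.0413 +0.0780 +0.0000]
|roots of det(T-λI)|: 0.3154, 0.2077, 0.2077, 0.1386, 0.1084, 0.1084.
spectral radius ρ = 0.3154; 0.3154 < 1: convergent.

0.3154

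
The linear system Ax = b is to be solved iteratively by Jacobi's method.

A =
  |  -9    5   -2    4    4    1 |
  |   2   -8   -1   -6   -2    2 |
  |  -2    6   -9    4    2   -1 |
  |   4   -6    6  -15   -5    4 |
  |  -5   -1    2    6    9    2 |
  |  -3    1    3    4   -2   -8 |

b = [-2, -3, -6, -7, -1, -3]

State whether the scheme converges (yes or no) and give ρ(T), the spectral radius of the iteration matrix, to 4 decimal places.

no, ρ = 1.3346

A = D + L + U where D = diag(-9, -8, -9, -15, 9, -8).
Jacobi: T = -D⁻¹(L+U), T[2,0] = -(-2)/(-9) = -0.2222; T[2,2] = 0.
  T[0,:] = [+0.0000 +0.5556 -0.2222 +0.4444 +0.4444 +0.1111]
  T[1,:] = [+0.2500 +0.0000 -0.1250 -0.7500 -0.2500 +0.2500]
  T[2,:] = [-0.2222 +0.6667 +0.0000 +0.4444 +0.2222 -0.1111]
  T[3,:] = [+0.2667 -0.4000 +0.4000 +0.0000 -0.3333 +0.2667]
  T[4,:] = [+0.5556 +0.1111 -0.2222 -0.6667 +0.0000 -0.2222]
  T[5,:] = [-0.3750 +0.1250 +0.3750 +0.5000 -0.2500 +0.0000]
|λ(T)| sorted: 1.3346, 0.7441, 0.4527, 0.4527, 0.2186, 0.1218.
spectral radius ρ = 1.3346; 1.3346 > 1: divergent.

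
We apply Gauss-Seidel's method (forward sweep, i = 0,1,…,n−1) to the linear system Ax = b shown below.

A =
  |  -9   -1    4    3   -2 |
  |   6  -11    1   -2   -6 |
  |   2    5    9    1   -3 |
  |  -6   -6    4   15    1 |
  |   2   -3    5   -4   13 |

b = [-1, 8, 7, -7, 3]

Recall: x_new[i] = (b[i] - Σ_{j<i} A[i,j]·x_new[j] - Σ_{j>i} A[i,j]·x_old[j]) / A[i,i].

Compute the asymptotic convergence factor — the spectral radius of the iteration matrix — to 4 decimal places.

Write A = D+L+U with D = diag(-9, -11, 9, 15, 13).
T_GS = -(D+L)⁻¹U: row 0 first, T[0,1] = -(-1)/(-9) = -0.1111; later rows by forward substitution.
  T[0,:] = [+0.0000 -0.1111 +0.4444 +0.3333 -0.2222]
  T[1,:] = [+0.0000 -0.0606 +0.3333 +0.0000 -0.6667]
  T[2,:] = [+0.0000 +0.0584 -0.2840 -0.1852 +0.7531]
  T[3,:] = [+0.0000 -0.0842 +0.3868 +0.1827 -0.6230]
  T[4,:] = [+0.0000 -0.0453 +0.2368 +0.0762 -0.6010]
|λ(T)| sorted: 0.8387, 0.0784, 0.0784, 0.0022, 0.0000.
spectral radius ρ = 0.8387; 0.8387 < 1 ⇒ converges.

0.8387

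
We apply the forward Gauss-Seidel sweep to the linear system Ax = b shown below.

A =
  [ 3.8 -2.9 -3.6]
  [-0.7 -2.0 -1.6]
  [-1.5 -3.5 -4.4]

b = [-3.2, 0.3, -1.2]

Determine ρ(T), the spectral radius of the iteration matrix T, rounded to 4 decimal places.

Split A = D + L + U, D = diag(3.8, -2, -4.4).
T_GS = -(D+L)⁻¹U: row 0 first, T[0,1] = -(-2.9)/(3.8) = +0.7632; later rows by forward substitution.
  T[0,:] = [+0.0000, +0.7632, +0.9474]
  T[1,:] = [+0.0000, -0.2671, -1.1316]
  T[2,:] = [+0.0000, -0.0477, +0.5772]
|eigenvalues of T|: 0.6369, 0.3268, 0.0000.
ρ(T) = max|λ| = 0.6369; 0.6369 < 1 ⇒ converges.

0.6369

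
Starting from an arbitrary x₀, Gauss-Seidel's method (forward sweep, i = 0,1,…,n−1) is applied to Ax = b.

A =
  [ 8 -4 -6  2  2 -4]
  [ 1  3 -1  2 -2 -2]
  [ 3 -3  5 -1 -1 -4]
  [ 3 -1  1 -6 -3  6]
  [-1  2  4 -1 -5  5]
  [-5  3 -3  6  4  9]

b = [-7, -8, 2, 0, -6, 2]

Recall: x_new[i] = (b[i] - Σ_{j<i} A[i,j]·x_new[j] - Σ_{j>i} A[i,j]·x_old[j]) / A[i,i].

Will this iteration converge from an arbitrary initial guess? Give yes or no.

no

Write A = D+L+U with D = diag(8, 3, 5, -6, -5, 9).
GS T = -(D+L)⁻¹U: row 0 first, T[0,1] = -(-4)/(8) = +0.5000; later rows by forward substitution.
  T[0,:] = [+0.0000  +0.5000  +0.7500  -0.2500  -0.2500  +0.5000]
  T[1,:] = [+0.0000  -0.1667  +0.0833  -0.5833  +0.7500  +0.5000]
  T[2,:] = [+0.0000  -0.4000  -0.4000  +0.0000  +0.8000  +0.8000]
  T[3,:] = [+0.0000  +0.2111  +0.2944  -0.0278  -0.6167  +1.3000]
  T[4,:] = [+0.0000  -0.5289  -0.4956  -0.1778  +1.1133  +1.4800]
  T[5,:] = [+0.0000  +0.2943  +0.2795  +0.1531  -0.2059  -1.1467]
|eigenvalues of T|: 1.3798, 0.5404, 0.5404, 0.4614, 0.0498, 0.0000.
ρ(T) = max|λ| = 1.3798; 1.3798 > 1, so it fails to converge.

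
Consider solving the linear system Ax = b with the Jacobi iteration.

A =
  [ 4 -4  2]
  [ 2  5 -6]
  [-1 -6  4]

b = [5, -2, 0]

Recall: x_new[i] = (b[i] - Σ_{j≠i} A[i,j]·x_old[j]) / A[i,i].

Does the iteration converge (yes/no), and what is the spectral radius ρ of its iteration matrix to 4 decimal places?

Write A = D+L+U with D = diag(4, 5, 4).
Jacobi T = -D⁻¹(L+U): T[0,1] = -(-4)/(4) = +1.0000; T[0,0] = 0.
  T[0,:] = [+0.0000, +1.0000, -0.5000]
  T[1,:] = [-0.4000, +0.0000, +1.2000]
  T[2,:] = [+0.2500, +1.5000, +0.0000]
|eigenvalues of T|: 1.3157, 0.6753, 0.6753.
spectral radius ρ = 1.3157; 1.3157 > 1: divergent.

no, ρ = 1.3157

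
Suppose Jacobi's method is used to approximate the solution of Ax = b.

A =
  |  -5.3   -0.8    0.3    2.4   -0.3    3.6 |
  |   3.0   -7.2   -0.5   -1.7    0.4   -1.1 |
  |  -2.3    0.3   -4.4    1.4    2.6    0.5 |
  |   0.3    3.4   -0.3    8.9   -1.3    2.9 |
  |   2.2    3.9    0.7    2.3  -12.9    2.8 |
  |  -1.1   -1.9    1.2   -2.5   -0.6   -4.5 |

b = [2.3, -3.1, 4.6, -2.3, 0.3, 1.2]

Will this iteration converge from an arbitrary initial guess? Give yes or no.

yes

Write A = D+L+U with D = diag(-5.3, -7.2, -4.4, 8.9, -12.9, -4.5).
Jacobi T = -D⁻¹(L+U): T[1,2] = -(-0.5)/(-7.2) = -0.0694; T[1,1] = 0.
  T[0,:] = [+0.0000, -0.1509, +0.0566, +0.4528, -0.0566, +0.6792]
  T[1,:] = [+0.4167, +0.0000, -0.0694, -0.2361, +0.0556, -0.1528]
  T[2,:] = [-0.5227, +0.0682, +0.0000, +0.3182, +0.5909, +0.1136]
  T[3,:] = [-0.0337, -0.3820, +0.0337, +0.0000, +0.1461, -0.3258]
  T[4,:] = [+0.1705, +0.3023, +0.0543, +0.1783, +0.0000, +0.2171]
  T[5,:] = [-0.2444, -0.4222, +0.2667, -0.5556, -0.1333, +0.0000]
moduli |λ_i(T)| = 0.8267, 0.6745, 0.6745, 0.3774, 0.2834, 0.2770.
ρ = 0.8267; 0.8267 < 1 ⇒ converges.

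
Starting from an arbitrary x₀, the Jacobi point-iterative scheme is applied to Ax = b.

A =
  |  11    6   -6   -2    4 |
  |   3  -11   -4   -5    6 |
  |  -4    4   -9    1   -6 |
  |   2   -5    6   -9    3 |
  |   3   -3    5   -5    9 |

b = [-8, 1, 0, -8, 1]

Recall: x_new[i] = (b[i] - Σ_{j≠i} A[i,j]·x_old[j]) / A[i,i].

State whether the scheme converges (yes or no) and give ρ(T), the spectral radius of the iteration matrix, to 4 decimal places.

A = D + L + U where D = diag(11, -11, -9, -9, 9).
T_J = -D⁻¹(L+U): T[2,0] = -(-4)/(-9) = -0.4444; T[2,2] = 0.
  T[0,:] = [+0.0000 -0.5455 +0.5455 +0.1818 -0.3636]
  T[1,:] = [+0.2727 +0.0000 -0.3636 -0.4545 +0.5455]
  T[2,:] = [-0.4444 +0.4444 +0.0000 +0.1111 -0.6667]
  T[3,:] = [+0.2222 -0.5556 +0.6667 +0.0000 +0.3333]
  T[4,:] = [-0.3333 +0.3333 -0.5556 +0.5556 +0.0000]
|eigenvalues of T|: 1.1478, 0.6698, 0.6698, 0.3861, 0.1122.
spectral radius ρ = 1.1478; 1.1478 > 1, so it fails to converge.

no, ρ = 1.1478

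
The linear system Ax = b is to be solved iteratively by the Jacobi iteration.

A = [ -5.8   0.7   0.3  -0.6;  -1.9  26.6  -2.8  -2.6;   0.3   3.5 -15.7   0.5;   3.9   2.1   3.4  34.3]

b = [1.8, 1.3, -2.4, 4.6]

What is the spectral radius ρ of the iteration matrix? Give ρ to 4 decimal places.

0.1996

Write A = D+L+U with D = diag(-5.8, 26.6, -15.7, 34.3).
T_J = -D⁻¹(L+U): T[3,1] = -(2.1)/(34.3) = -0.0612; T[3,3] = 0.
  T[0,:] = [+0.0000  +0.1207  +0.0517  -0.1034]
  T[1,:] = [+0.0714  +0.0000  +0.1053  +0.0977]
  T[2,:] = [+0.0191  +0.2229  +0.0000  +0.0318]
  T[3,:] = [-0.1137  -0.0612  -0.0991  +0.0000]
|λ(T)| sorted: 0.1996, 0.1452, 0.1452, 0.0643.
spectral radius ρ = 0.1996; 0.1996 < 1, so it converges for any x₀.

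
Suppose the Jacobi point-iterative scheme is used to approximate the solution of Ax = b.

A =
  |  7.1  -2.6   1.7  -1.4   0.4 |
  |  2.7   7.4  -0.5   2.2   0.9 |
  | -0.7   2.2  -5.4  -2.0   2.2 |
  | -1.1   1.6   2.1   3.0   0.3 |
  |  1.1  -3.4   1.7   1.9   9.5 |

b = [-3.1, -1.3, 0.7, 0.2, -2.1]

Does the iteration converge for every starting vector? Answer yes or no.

yes

Diagonal D = diag(7.1, 7.4, -5.4, 3, 9.5); L, U strict lower/upper.
T_J = -D⁻¹(L+U): T[4,2] = -(1.7)/(9.5) = -0.1789; T[4,4] = 0.
  T[0,:] = [+0.0000  +0.3662  -0.2394  +0.1972  -0.0563]
  T[1,:] = [-0.3649  +0.0000  +0.0676  -0.2973  -0.1216]
  T[2,:] = [-0.1296  +0.4074  +0.0000  -0.3704  +0.4074]
  T[3,:] = [+0.3667  -0.5333  -0.7000  +0.0000  -0.1000]
  T[4,:] = [-0.1158  +0.3579  -0.1789  -0.2000  +0.0000]
eigenvalue magnitudes: 0.9057, 0.5125, 0.5125, 0.5035, 0.0989.
spectral radius ρ = 0.9057; 0.9057 < 1, so it converges for any x₀.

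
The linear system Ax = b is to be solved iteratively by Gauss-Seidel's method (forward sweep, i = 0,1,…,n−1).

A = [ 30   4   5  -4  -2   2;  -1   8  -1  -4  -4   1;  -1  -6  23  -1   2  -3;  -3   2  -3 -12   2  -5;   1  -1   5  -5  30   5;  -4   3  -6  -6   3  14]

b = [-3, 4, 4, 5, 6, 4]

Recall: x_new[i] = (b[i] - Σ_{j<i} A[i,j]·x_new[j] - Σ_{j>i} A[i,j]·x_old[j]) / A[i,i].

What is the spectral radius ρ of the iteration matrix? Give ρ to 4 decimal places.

Write A = D+L+U with D = diag(30, 8, 23, -12, 30, 14).
Gauss-Seidel: T = -(D+L)⁻¹U, row 0 first, T[0,1] = -(4)/(30) = -0.1333; later rows by forward substitution.
  T[0,:] = [+0.0000 -0.1333 -0.1667 +0.1333 +0.0667 -0.0667]
  T[1,:] = [+0.0000 -0.0167 +0.1042 +0.5167 +0.5083 -0.1333]
  T[2,:] = [+0.0000 -0.0101 +0.0199 +0.1841 +0.0486 +0.0928]
  T[3,:] = [+0.0000 +0.0331 +0.0540 +0.0068 +0.2226 -0.4454]
  T[4,:] = [+0.0000 +0.0111 +0.0147 -0.0168 +0.0437 -0.2586]
  T[5,:] = [+0.0000 -0.0271 -0.0414 +0.0128 +0.0169 -0.0862]
|λ(T)| sorted: 0.2821, 0.2284, 0.2284, 0.0409, 0.0095, 0.0000.
ρ(T) = max|λ| = 0.2821; 0.2821 < 1, so it converges for any x₀.

0.2821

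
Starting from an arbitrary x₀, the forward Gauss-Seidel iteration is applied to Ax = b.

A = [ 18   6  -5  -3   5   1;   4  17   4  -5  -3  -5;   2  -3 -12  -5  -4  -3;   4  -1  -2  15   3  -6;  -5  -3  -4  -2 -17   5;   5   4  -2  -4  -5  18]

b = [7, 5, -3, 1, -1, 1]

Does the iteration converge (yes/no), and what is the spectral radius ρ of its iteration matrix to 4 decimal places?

yes, ρ = 0.5860

A = D + L + U where D = diag(18, 17, -12, 15, -17, 18).
T_GS = -(D+L)⁻¹U: row 0 first, T[0,5] = -(1)/(18) = -0.0556; later rows by forward substitution.
  T[0,:] = [+0.0000  -0.3333  +0.2778  +0.1667  -0.2778  -0.0556]
  T[1,:] = [+0.0000  +0.0784  -0.3007  +0.2549  +0.2418  +0.3072]
  T[2,:] = [+0.0000  -0.0752  +0.1215  -0.4526  -0.4401  -0.3361]
  T[3,:] = [+0.0000  +0.0841  -0.0779  -0.0878  -0.1685  +0.3905]
  T[4,:] = [+0.0000  +0.0920  -0.0481  +0.0228  +0.1624  +0.2894]
  T[5,:] = [+0.0000  +0.1111  -0.0275  -0.1664  -0.0178  +0.0770]
|λ(T)| sorted: 0.5860, 0.2923, 0.2923, 0.1075, 0.0992, 0.0000.
ρ(T) = max|λ| = 0.5860; 0.5860 < 1: convergent.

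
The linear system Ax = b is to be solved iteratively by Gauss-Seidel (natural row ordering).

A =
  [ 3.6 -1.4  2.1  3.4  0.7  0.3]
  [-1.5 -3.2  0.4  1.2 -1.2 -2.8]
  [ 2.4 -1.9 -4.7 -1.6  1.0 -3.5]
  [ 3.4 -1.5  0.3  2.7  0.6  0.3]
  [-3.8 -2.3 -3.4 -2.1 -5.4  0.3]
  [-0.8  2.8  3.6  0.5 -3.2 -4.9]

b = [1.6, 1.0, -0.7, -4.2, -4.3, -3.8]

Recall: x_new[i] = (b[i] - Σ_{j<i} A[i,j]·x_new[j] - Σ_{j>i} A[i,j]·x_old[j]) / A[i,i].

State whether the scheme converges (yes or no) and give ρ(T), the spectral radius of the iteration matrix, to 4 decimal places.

no, ρ = 1.3601

Split A = D + L + U, D = diag(3.6, -3.2, -4.7, 2.7, -5.4, -4.9).
GS T = -(D+L)⁻¹U: row 0 first, T[0,1] = -(-1.4)/(3.6) = +0.3889; later rows by forward substitution.
  T[0,:] = [+0.0000 +0.3889 -0.5833 -0.9444 -0.1944 -0.0833]
  T[1,:] = [+0.0000 -0.1823 +0.3984 +0.8177 -0.2839 -0.8359]
  T[2,:] = [+0.0000 +0.2723 -0.4589 -1.1533 +0.2282 -0.4493]
  T[3,:] = [+0.0000 -0.6212 +1.0069 +1.7717 -0.1604 -0.4207]
  T[4,:] = [+0.0000 -0.1259 +0.1382 +0.3534 +0.1764 +0.9167]
  T[5,:] = [+0.0000 +0.0512 -0.0018 -0.2759 -0.0944 -1.4358]
eigenvalue magnitudes: 1.3601, 0.6390, 0.6390, 0.0862, 0.0007, 0.0000.
ρ = 1.3601; 1.3601 > 1, so it fails to converge.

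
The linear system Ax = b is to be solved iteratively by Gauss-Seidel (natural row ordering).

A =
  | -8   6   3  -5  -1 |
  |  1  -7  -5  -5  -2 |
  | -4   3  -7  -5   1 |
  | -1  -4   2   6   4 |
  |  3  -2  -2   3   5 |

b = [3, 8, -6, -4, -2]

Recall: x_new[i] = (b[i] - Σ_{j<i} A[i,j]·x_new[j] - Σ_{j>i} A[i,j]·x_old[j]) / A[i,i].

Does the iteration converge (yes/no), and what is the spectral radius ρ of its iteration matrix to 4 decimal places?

Diagonal D = diag(-8, -7, -7, 6, 5); L, U strict lower/upper.
Gauss-Seidel: T = -(D+L)⁻¹U, row 0 first, T[0,3] = -(-5)/(-8) = -0.6250; later rows by forward substitution.
  T[0,:] = [+0.0000  +0.7500  +0.3750  -0.6250  -0.1250]
  T[1,:] = [+0.0000  +0.1071  -0.6607  -0.8036  -0.3036]
  T[2,:] = [+0.0000  -0.3827  -0.4974  -0.7015  +0.0842]
  T[3,:] = [+0.0000  +0.3240  -0.2122  -0.4060  -0.9179]
  T[4,:] = [+0.0000  -0.7546  -0.5610  +0.0166  +0.5380]
moduli |λ_i(T)| = 1.2706, 0.6767, 0.6767, 0.2631, 0.0000.
spectral radius ρ = 1.2706; 1.2706 > 1, so it fails to converge.

no, ρ = 1.2706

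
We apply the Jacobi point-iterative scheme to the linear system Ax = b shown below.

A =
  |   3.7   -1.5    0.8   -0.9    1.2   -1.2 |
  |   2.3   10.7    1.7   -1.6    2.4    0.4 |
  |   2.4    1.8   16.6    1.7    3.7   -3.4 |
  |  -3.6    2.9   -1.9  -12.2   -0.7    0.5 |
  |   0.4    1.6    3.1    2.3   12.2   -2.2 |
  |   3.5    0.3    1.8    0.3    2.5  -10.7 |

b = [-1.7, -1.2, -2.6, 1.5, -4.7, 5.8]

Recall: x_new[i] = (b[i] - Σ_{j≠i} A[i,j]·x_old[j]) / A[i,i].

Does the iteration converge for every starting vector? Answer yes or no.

yes

Split A = D + L + U, D = diag(3.7, 10.7, 16.6, -12.2, 12.2, -10.7).
Jacobi T = -D⁻¹(L+U): T[0,3] = -(-0.9)/(3.7) = +0.2432; T[0,0] = 0.
  T[0,:] = [+0.0000  +0.4054  -0.2162  +0.2432  -0.3243  +0.3243]
  T[1,:] = [-0.2150  +0.0000  -0.1589  +0.1495  -0.2243  -0.0374]
  T[2,:] = [-0.1446  -0.1084  +0.0000  -0.1024  -0.2229  +0.2048]
  T[3,:] = [-0.2951  +0.2377  -0.1557  +0.0000  -0.0574  +0.0410]
  T[4,:] = [-0.0328  -0.1311  -0.2541  -0.1885  +0.0000  +0.1803]
  T[5,:] = [+0.3271  +0.0280  +0.1682  +0.0280  +0.2336  +0.0000]
|roots of det(T-λI)|: 0.6545, 0.4357, 0.4357, 0.2071, 0.1946, 0.0688.
ρ(T) = max|λ| = 0.6545; 0.6545 < 1, so it converges for any x₀.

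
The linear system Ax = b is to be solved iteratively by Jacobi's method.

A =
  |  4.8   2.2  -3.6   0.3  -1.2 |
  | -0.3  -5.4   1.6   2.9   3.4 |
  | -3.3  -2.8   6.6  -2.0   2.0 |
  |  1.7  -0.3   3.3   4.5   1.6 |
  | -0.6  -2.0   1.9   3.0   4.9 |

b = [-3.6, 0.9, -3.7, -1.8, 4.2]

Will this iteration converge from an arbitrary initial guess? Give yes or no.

no

Diagonal D = diag(4.8, -5.4, 6.6, 4.5, 4.9); L, U strict lower/upper.
T_J = -D⁻¹(L+U): T[0,1] = -(2.2)/(4.8) = -0.4583; T[0,0] = 0.
  T[0,:] = [+0.0000  -0.4583  +0.7500  -0.0625  +0.2500]
  T[1,:] = [-0.0556  +0.0000  +0.2963  +0.5370  +0.6296]
  T[2,:] = [+0.5000  +0.4242  +0.0000  +0.3030  -0.3030]
  T[3,:] = [-0.3778  +0.0667  -0.7333  +0.0000  -0.3556]
  T[4,:] = [+0.1224  +0.4082  -0.3878  -0.6122  +0.0000]
|roots of det(T-λI)|: 1.2343, 0.5465, 0.5465, 0.3937, 0.0984.
ρ(T) = max|λ| = 1.2343; 1.2343 > 1: divergent.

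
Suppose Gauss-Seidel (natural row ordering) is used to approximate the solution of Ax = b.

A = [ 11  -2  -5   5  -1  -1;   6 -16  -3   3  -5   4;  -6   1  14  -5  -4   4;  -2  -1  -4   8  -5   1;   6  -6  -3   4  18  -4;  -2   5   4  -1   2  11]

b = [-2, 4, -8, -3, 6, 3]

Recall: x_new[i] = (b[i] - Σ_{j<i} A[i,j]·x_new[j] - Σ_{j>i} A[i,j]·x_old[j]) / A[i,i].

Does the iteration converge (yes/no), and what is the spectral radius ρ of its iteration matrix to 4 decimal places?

yes, ρ = 0.6578

A = D + L + U where D = diag(11, -16, 14, 8, 18, 11).
GS T = -(D+L)⁻¹U: row 0 first, T[0,4] = -(-1)/(11) = +0.0909; later rows by forward substitution.
  T[0,:] = [+0.0000  +0.1818  +0.4545  -0.4545  +0.0909  +0.0909]
  T[1,:] = [+0.0000  +0.0682  -0.0170  +0.0170  -0.2784  +0.2841]
  T[2,:] = [+0.0000  +0.0731  +0.1960  +0.1611  +0.3446  -0.2670]
  T[3,:] = [+0.0000  +0.0905  +0.2095  -0.0309  +0.7852  -0.2003]
  T[4,:] = [+0.0000  -0.0458  -0.1711  +0.1909  -0.2402  +0.2866]
  T[5,:] = [+0.0000  -0.0079  +0.0693  -0.1865  +0.1328  -0.0858]
|λ(T)| sorted: 0.6578, 0.2520, 0.2520, 0.0858, 0.0858, 0.0000.
spectral radius ρ = 0.6578; 0.6578 < 1, so it converges for any x₀.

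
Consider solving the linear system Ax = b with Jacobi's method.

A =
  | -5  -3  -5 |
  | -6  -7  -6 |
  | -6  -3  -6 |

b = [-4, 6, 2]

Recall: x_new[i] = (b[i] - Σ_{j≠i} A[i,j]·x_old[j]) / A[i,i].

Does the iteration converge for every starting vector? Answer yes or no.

no

Let D = diag(-5, -7, -6); L, U the strict triangles.
Jacobi T = -D⁻¹(L+U): T[1,0] = -(-6)/(-7) = -0.8571; T[1,1] = 0.
  T[0,:] = [+0.0000, -0.6000, -1.0000]
  T[1,:] = [-0.8571, +0.0000, -0.8571]
  T[2,:] = [-1.0000, -0.5000, +0.0000]
moduli |λ_i(T)| = 1.5922, 1.0000, 0.5922.
ρ = 1.5922; 1.5922 > 1, so it fails to converge.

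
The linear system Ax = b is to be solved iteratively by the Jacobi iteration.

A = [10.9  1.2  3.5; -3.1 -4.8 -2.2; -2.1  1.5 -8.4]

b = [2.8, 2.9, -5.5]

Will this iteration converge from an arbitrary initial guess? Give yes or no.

yes

Let D = diag(10.9, -4.8, -8.4); L, U the strict triangles.
Jacobi T = -D⁻¹(L+U): T[2,0] = -(-2.1)/(-8.4) = -0.2500; T[2,2] = 0.
  T[0,:] = [+0.0000, -0.1101, -0.3211]
  T[1,:] = [-0.6458, +0.0000, -0.4583]
  T[2,:] = [-0.2500, +0.1786, +0.0000]
|λ(T)| sorted: 0.3685, 0.2574, 0.2574.
ρ(T) = max|λ| = 0.3685; 0.3685 < 1, so it converges for any x₀.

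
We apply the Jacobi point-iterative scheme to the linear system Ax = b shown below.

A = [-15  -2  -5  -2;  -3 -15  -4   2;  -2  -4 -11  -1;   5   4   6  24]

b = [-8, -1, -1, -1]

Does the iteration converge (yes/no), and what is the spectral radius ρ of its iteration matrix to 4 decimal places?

yes, ρ = 0.5263

Let D = diag(-15, -15, -11, 24); L, U the strict triangles.
Jacobi: T = -D⁻¹(L+U), T[3,1] = -(4)/(24) = -0.1667; T[3,3] = 0.
  T[0,:] = [+0.0000  -0.1333  -0.3333  -0.1333]
  T[1,:] = [-0.2000  +0.0000  -0.2667  +0.1333]
  T[2,:] = [-0.1818  -0.3636  +0.0000  -0.0909]
  T[3,:] = [-0.2083  -0.1667  -0.2500  +0.0000]
moduli |λ_i(T)| = 0.5263, 0.2779, 0.2779, 0.0232.
spectral radius ρ = 0.5263; 0.5263 < 1: convergent.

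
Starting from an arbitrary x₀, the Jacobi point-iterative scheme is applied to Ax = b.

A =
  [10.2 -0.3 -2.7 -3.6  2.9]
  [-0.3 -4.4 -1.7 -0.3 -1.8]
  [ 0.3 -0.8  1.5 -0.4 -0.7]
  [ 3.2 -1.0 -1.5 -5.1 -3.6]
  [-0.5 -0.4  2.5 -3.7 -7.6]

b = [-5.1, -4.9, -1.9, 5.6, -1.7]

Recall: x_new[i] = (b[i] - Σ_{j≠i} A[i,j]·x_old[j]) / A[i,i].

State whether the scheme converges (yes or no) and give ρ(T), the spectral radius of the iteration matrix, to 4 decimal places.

Let D = diag(10.2, -4.4, 1.5, -5.1, -7.6); L, U the strict triangles.
Jacobi T = -D⁻¹(L+U): T[1,2] = -(-1.7)/(-4.4) = -0.3864; T[1,1] = 0.
  T[0,:] = [+0.0000 +0.0294 +0.2647 +0.3529 -0.2843]
  T[1,:] = [-0.0682 +0.0000 -0.3864 -0.0682 -0.4091]
  T[2,:] = [-0.2000 +0.5333 +0.0000 +0.2667 +0.4667]
  T[3,:] = [+0.6275 -0.1961 -0.2941 +0.0000 -0.7059]
  T[4,:] = [-0.0658 -0.0526 +0.3289 -0.4868 +0.0000]
|λ(T)| sorted: 0.8420, 0.5660, 0.5660, 0.4293, 0.4293.
spectral radius ρ = 0.8420; 0.8420 < 1: convergent.

yes, ρ = 0.8420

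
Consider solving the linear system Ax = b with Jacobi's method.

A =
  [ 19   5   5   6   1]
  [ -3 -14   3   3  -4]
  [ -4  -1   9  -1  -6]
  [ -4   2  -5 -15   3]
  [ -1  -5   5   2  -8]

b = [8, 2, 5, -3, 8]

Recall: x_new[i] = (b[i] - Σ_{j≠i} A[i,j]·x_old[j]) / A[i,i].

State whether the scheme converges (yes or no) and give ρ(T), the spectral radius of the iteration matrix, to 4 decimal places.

yes, ρ = 0.8970

Diagonal D = diag(19, -14, 9, -15, -8); L, U strict lower/upper.
Jacobi T = -D⁻¹(L+U): T[1,2] = -(3)/(-14) = +0.2143; T[1,1] = 0.
  T[0,:] = [+0.0000  -0.2632  -0.2632  -0.3158  -0.0526]
  T[1,:] = [-0.2143  +0.0000  +0.2143  +0.2143  -0.2857]
  T[2,:] = [+0.4444  +0.1111  +0.0000  +0.1111  +0.6667]
  T[3,:] = [-0.2667  +0.1333  -0.3333  +0.0000  +0.2000]
  T[4,:] = [-0.1250  -0.6250  +0.6250  +0.2500  +0.0000]
eigenvalue magnitudes: 0.8970, 0.5480, 0.5480, 0.1696, 0.1696.
ρ = 0.8970; 0.8970 < 1 ⇒ converges.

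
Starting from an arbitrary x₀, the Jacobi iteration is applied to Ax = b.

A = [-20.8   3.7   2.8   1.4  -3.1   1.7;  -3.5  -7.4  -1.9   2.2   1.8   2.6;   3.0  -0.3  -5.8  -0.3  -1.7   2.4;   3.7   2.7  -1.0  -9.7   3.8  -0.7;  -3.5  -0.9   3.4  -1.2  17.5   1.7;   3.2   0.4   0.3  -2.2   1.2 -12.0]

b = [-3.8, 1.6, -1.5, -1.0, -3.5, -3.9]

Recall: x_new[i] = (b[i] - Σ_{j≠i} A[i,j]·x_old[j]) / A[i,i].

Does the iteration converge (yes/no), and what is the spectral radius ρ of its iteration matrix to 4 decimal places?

A = D + L + U where D = diag(-20.8, -7.4, -5.8, -9.7, 17.5, -12).
Jacobi T = -D⁻¹(L+U): T[0,3] = -(1.4)/(-20.8) = +0.0673; T[0,0] = 0.
  T[0,:] = [+0.0000  +0.1779  +0.1346  +0.0673  -0.1490  +0.0817]
  T[1,:] = [-0.4730  +0.0000  -0.2568  +0.2973  +0.2432  +0.3514]
  T[2,:] = [+0.5172  -0.0517  +0.0000  -0.0517  -0.2931  +0.4138]
  T[3,:] = [+0.3814  +0.2784  -0.1031  +0.0000  +0.3918  -0.0722]
  T[4,:] = [+0.2000  +0.0514  -0.1943  +0.0686  +0.0000  -0.0971]
  T[5,:] = [+0.2667  +0.0333  +0.0250  -0.1833  +0.1000  +0.0000]
moduli |λ_i(T)| = 0.5139, 0.4119, 0.3592, 0.3592, 0.2064, 0.2064.
ρ(T) = max|λ| = 0.5139; 0.5139 < 1 ⇒ converges.

yes, ρ = 0.5139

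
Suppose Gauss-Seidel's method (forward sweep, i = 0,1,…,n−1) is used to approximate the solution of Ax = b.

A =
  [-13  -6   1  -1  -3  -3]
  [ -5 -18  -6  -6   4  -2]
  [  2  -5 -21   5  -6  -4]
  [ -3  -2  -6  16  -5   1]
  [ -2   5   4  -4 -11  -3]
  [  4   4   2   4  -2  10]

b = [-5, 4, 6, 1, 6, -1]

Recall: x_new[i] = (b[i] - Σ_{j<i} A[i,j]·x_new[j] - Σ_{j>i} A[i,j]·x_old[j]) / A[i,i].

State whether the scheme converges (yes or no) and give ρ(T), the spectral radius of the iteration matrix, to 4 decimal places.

yes, ρ = 0.5463

A = D + L + U where D = diag(-13, -18, -21, 16, -11, 10).
GS T = -(D+L)⁻¹U: row 0 first, T[0,3] = -(-1)/(-13) = -0.0769; later rows by forward substitution.
  T[0,:] = [+0.0000  -0.4615  +0.0769  -0.0769  -0.2308  -0.2308]
  T[1,:] = [+0.0000  +0.1282  -0.3547  -0.3120  +0.2863  -0.0470]
  T[2,:] = [+0.0000  -0.0745  +0.0918  +0.3050  -0.3759  -0.2013]
  T[3,:] = [+0.0000  -0.0984  +0.0045  +0.0610  +0.1641  -0.1871]
  T[4,:] = [+0.0000  +0.1509  -0.1435  -0.0391  -0.0242  -0.2573]
  T[5,:] = [+0.0000  +0.2178  +0.0623  +0.0623  -0.0175  +0.1748]
|roots of det(T-λI)|: 0.5463, 0.2297, 0.2297, 0.2081, 0.2081, 0.0000.
spectral radius ρ = 0.5463; 0.5463 < 1 ⇒ converges.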